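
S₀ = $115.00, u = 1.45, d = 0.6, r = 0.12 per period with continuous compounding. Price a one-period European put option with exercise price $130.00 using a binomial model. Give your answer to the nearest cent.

$20.53

Risk-neutral probability p = (e^0.12 − 0.6)/(1.45 − 0.6) = 0.5275/0.8500 = 0.6206
Terminal stock prices: S_u = 166.8, S_d = 69
Terminal payoffs (K − S): max(-36.75, 0) = 0, max(61, 0) = 61
Node 0 (S = 115): V_0 = e^(−0.12)·[0.6206·0.0000 + 0.3794·61.0000] = 20.5272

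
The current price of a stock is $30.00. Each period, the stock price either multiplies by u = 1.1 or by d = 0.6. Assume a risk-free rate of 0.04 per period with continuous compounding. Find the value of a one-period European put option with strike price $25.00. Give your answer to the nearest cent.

Risk-neutral probability p = (e^0.04 − 0.6)/(1.1 − 0.6) = 0.4408/0.5000 = 0.8816
Terminal stock prices: S_u = 33, S_d = 18
Terminal payoffs (K − S): max(-8, 0) = 0, max(7, 0) = 7
Node 0 (S = 30): V_0 = e^(−0.04)·[0.8816·0.0000 + 0.1184·7.0000] = 0.7962

$0.80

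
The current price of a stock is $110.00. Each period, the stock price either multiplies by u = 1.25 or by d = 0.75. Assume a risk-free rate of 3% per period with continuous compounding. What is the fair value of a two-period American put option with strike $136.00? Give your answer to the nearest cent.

Risk-neutral probability p = (e^0.03 − 0.75)/(1.25 − 0.75) = 0.2805/0.5000 = 0.5609
Terminal stock prices: S_uu = 171.9, S_ud = 103.1, S_dd = 61.88
Terminal payoffs (K − S): max(-35.88, 0) = 0, max(32.88, 0) = 32.88, max(74.12, 0) = 74.12
Node u (S = 137.5): continuation = e^(−0.03)·[0.5609·0.0000 + 0.4391·32.8750] = 14.0085; exercise value = 0.0000 ≤ continuation, so V_u = 14.0085
Node d (S = 82.5): continuation = e^(−0.03)·[0.5609·32.8750 + 0.4391·74.1250] = 49.4806; exercise value = 53.5000 > continuation, so V_d = 53.5000 (exercise)
Node 0 (S = 110): continuation = e^(−0.03)·[0.5609·14.0085 + 0.4391·53.5000] = 30.4224; exercise value = 26.0000 ≤ continuation, so V_0 = 30.4224

$30.42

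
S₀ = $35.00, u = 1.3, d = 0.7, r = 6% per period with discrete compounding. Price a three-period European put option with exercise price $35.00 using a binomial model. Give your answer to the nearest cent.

Risk-neutral probability p = (1 + 0.06 − 0.7)/(1.3 − 0.7) = 0.3600/0.6000 = 0.6000
Terminal stock prices: S_uuu = 76.89, S_uud = 41.41, S_udd = 22.29, S_ddd = 12
Terminal payoffs (K − S): max(-41.89, 0) = 0, max(-6.405, 0) = 0, max(12.71, 0) = 12.71, max(23, 0) = 23
Node uu (S = 59.15): V_uu = 1/1.06·[0.6000·0.0000 + 0.4000·0.0000] = 0.0000
Node ud (S = 31.85): V_ud = 1/1.06·[0.6000·0.0000 + 0.4000·12.7050] = 4.7943
Node dd (S = 17.15): V_dd = 1/1.06·[0.6000·12.7050 + 0.4000·22.9950] = 15.8689
Node u (S = 45.5): V_u = 1/1.06·[0.6000·0.0000 + 0.4000·4.7943] = 1.8092
Node d (S = 24.5): V_d = 1/1.06·[0.6000·4.7943 + 0.4000·15.8689] = 8.7020
Node 0 (S = 35): V_0 = 1/1.06·[0.6000·1.8092 + 0.4000·8.7020] = 4.3079

$4.31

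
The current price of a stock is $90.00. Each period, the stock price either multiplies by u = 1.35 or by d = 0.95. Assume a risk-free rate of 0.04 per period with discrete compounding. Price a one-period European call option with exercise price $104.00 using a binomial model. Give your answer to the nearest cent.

Risk-neutral probability p = (1 + 0.04 − 0.95)/(1.35 − 0.95) = 0.0900/0.4000 = 0.2250
Terminal stock prices: S_u = 121.5, S_d = 85.5
Terminal payoffs (S − K): max(17.5, 0) = 17.5, max(-18.5, 0) = 0
Node 0 (S = 90): V_0 = 1/1.04·[0.2250·17.5000 + 0.7750·0.0000] = 3.7861

$3.79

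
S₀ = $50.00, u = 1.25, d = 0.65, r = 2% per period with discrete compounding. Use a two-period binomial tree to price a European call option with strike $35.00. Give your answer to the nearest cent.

$18.32

Risk-neutral probability p = (1 + 0.02 − 0.65)/(1.25 − 0.65) = 0.3700/0.6000 = 0.6167
Terminal stock prices: S_uu = 78.12, S_ud = 40.62, S_dd = 21.13
Terminal payoffs (S − K): max(43.12, 0) = 43.12, max(5.625, 0) = 5.625, max(-13.87, 0) = 0
Node u (S = 62.5): V_u = 1/1.02·[0.6167·43.1250 + 0.3833·5.6250] = 28.1863
Node d (S = 32.5): V_d = 1/1.02·[0.6167·5.6250 + 0.3833·0.0000] = 3.4007
Node 0 (S = 50): V_0 = 1/1.02·[0.6167·28.1863 + 0.3833·3.4007] = 18.3188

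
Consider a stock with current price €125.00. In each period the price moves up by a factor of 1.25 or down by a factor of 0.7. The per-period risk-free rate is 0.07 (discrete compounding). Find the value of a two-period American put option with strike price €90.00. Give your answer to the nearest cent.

€2.69

Risk-neutral probability p = (1 + 0.07 − 0.7)/(1.25 − 0.7) = 0.3700/0.5500 = 0.6727
Terminal stock prices: S_uu = 195.3, S_ud = 109.4, S_dd = 61.25
Terminal payoffs (K − S): max(-105.3, 0) = 0, max(-19.38, 0) = 0, max(28.75, 0) = 28.75
Node u (S = 156.2): continuation = 1/1.07·[0.6727·0.0000 + 0.3273·0.0000] = 0.0000; exercise value = 0.0000 ≤ continuation, so V_u = 0.0000
Node d (S = 87.5): continuation = 1/1.07·[0.6727·0.0000 + 0.3273·28.7500] = 8.7935; exercise value = 2.5000 ≤ continuation, so V_d = 8.7935
Node 0 (S = 125): continuation = 1/1.07·[0.6727·0.0000 + 0.3273·8.7935] = 2.6896; exercise value = 0.0000 ≤ continuation, so V_0 = 2.6896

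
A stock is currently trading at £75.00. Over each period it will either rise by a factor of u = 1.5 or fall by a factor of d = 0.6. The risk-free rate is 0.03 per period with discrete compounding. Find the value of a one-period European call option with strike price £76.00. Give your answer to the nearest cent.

£16.93

Risk-neutral probability p = (1 + 0.03 − 0.6)/(1.5 − 0.6) = 0.4300/0.9000 = 0.4778
Terminal stock prices: S_u = 112.5, S_d = 45
Terminal payoffs (S − K): max(36.5, 0) = 36.5, max(-31, 0) = 0
Node 0 (S = 75): V_0 = 1/1.03·[0.4778·36.5000 + 0.5222·0.0000] = 16.9310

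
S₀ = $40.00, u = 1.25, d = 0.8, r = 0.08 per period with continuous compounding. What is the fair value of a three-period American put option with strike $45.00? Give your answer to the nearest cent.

Risk-neutral probability p = (e^0.08 − 0.8)/(1.25 − 0.8) = 0.2833/0.4500 = 0.6295
Terminal stock prices: S_uuu = 78.12, S_uud = 50, S_udd = 32, S_ddd = 20.48
Terminal payoffs (K − S): max(-33.12, 0) = 0, max(-5, 0) = 0, max(13, 0) = 13, max(24.52, 0) = 24.52
Node uu (S = 62.5): continuation = e^(−0.08)·[0.6295·0.0000 + 0.3705·0.0000] = 0.0000; exercise value = 0.0000 ≤ continuation, so V_uu = 0.0000
Node ud (S = 40): continuation = e^(−0.08)·[0.6295·0.0000 + 0.3705·13.0000] = 4.4459; exercise value = 5.0000 > continuation, so V_ud = 5.0000 (exercise)
Node dd (S = 25.6): continuation = e^(−0.08)·[0.6295·13.0000 + 0.3705·24.5200] = 15.9402; exercise value = 19.4000 > continuation, so V_dd = 19.4000 (exercise)
Node u (S = 50): continuation = e^(−0.08)·[0.6295·0.0000 + 0.3705·5.0000] = 1.7099; exercise value = 0.0000 ≤ continuation, so V_u = 1.7099
Node d (S = 32): continuation = e^(−0.08)·[0.6295·5.0000 + 0.3705·19.4000] = 9.5402; exercise value = 13.0000 > continuation, so V_d = 13.0000 (exercise)
Node 0 (S = 40): continuation = e^(−0.08)·[0.6295·1.7099 + 0.3705·13.0000] = 5.4396; exercise value = 5.0000 ≤ continuation, so V_0 = 5.4396

$5.44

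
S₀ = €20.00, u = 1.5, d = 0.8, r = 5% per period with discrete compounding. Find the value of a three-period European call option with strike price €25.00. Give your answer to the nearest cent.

€4.01

Risk-neutral probability p = (1 + 0.05 − 0.8)/(1.5 − 0.8) = 0.2500/0.7000 = 0.3571
Terminal stock prices: S_uuu = 67.5, S_uud = 36, S_udd = 19.2, S_ddd = 10.24
Terminal payoffs (S − K): max(42.5, 0) = 42.5, max(11, 0) = 11, max(-5.8, 0) = 0, max(-14.76, 0) = 0
Node uu (S = 45): V_uu = 1/1.05·[0.3571·42.5000 + 0.6429·11.0000] = 21.1905
Node ud (S = 24): V_ud = 1/1.05·[0.3571·11.0000 + 0.6429·0.0000] = 3.7415
Node dd (S = 12.8): V_dd = 1/1.05·[0.3571·0.0000 + 0.6429·0.0000] = 0.0000
Node u (S = 30): V_u = 1/1.05·[0.3571·21.1905 + 0.6429·3.7415] = 9.4984
Node d (S = 16): V_d = 1/1.05·[0.3571·3.7415 + 0.6429·0.0000] = 1.2726
Node 0 (S = 20): V_0 = 1/1.05·[0.3571·9.4984 + 0.6429·1.2726] = 4.0099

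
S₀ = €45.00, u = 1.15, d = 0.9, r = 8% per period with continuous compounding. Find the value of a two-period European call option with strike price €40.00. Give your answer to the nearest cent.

Risk-neutral probability p = (e^0.08 − 0.9)/(1.15 − 0.9) = 0.1833/0.2500 = 0.7331
Terminal stock prices: S_uu = 59.51, S_ud = 46.57, S_dd = 36.45
Terminal payoffs (S − K): max(19.51, 0) = 19.51, max(6.575, 0) = 6.575, max(-3.55, 0) = 0
Node u (S = 51.75): V_u = e^(−0.08)·[0.7331·19.5125 + 0.2669·6.5750] = 14.8253
Node d (S = 40.5): V_d = e^(−0.08)·[0.7331·6.5750 + 0.2669·0.0000] = 4.4498
Node 0 (S = 45): V_0 = e^(−0.08)·[0.7331·14.8253 + 0.2669·4.4498] = 11.1297

€11.13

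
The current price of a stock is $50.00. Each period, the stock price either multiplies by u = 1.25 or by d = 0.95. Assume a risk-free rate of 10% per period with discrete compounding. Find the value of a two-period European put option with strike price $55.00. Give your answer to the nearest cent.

$2.04

Risk-neutral probability p = (1 + 0.1 − 0.95)/(1.25 − 0.95) = 0.1500/0.3000 = 0.5000
Terminal stock prices: S_uu = 78.12, S_ud = 59.38, S_dd = 45.12
Terminal payoffs (K − S): max(-23.12, 0) = 0, max(-4.375, 0) = 0, max(9.875, 0) = 9.875
Node u (S = 62.5): V_u = 1/1.1·[0.5000·0.0000 + 0.5000·0.0000] = 0.0000
Node d (S = 47.5): V_d = 1/1.1·[0.5000·0.0000 + 0.5000·9.8750] = 4.4886
Node 0 (S = 50): V_0 = 1/1.1·[0.5000·0.0000 + 0.5000·4.4886] = 2.0403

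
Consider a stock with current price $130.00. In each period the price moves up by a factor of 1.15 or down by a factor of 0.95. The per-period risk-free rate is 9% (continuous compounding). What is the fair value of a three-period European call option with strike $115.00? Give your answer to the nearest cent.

$42.27

Risk-neutral probability p = (e^0.09 − 0.95)/(1.15 − 0.95) = 0.1442/0.2000 = 0.7209
Terminal stock prices: S_uuu = 197.7, S_uud = 163.3, S_udd = 134.9, S_ddd = 111.5
Terminal payoffs (S − K): max(82.71, 0) = 82.71, max(48.33, 0) = 48.33, max(19.92, 0) = 19.92, max(-3.541, 0) = 0
Node uu (S = 171.9): V_uu = e^(−0.09)·[0.7209·82.7137 + 0.2791·48.3287] = 66.8229
Node ud (S = 142): V_ud = e^(−0.09)·[0.7209·48.3287 + 0.2791·19.9237] = 36.9229
Node dd (S = 117.3): V_dd = e^(−0.09)·[0.7209·19.9237 + 0.2791·0.0000] = 13.1263
Node u (S = 149.5): V_u = e^(−0.09)·[0.7209·66.8229 + 0.2791·36.9229] = 53.4439
Node d (S = 123.5): V_d = e^(−0.09)·[0.7209·36.9229 + 0.2791·13.1263] = 27.6744
Node 0 (S = 130): V_0 = e^(−0.09)·[0.7209·53.4439 + 0.2791·27.6744] = 42.2701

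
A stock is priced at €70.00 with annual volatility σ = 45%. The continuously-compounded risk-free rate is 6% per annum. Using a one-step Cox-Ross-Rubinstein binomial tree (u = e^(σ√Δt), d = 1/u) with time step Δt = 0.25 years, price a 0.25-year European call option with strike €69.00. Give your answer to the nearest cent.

CRR parameters: u = e^(σ√Δt) = e^(0.45·√0.25) = 1.2523, d = 1/u = 0.7985
Per-period rate: rΔt = 0.06·0.25 = 0.015, so R = e^0.015 = 1.0151
Risk-neutral probability p = (e^0.015 − 0.7985)/(1.2523 − 0.7985) = 0.2166/0.4538 = 0.4773
Terminal stock prices: S_u = 87.66, S_d = 55.9
Terminal payoffs (S − K): max(18.66, 0) = 18.66, max(-13.1, 0) = 0
Node 0 (S = 70): V_0 = e^(−0.015)·[0.4773·18.6626 + 0.5227·0.0000] = 8.7748

€8.77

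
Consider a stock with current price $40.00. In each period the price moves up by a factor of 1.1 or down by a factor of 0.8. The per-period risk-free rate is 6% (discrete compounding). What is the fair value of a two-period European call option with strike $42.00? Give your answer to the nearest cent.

$4.28

Risk-neutral probability p = (1 + 0.06 − 0.8)/(1.1 − 0.8) = 0.2600/0.3000 = 0.8667
Terminal stock prices: S_uu = 48.4, S_ud = 35.2, S_dd = 25.6
Terminal payoffs (S − K): max(6.4, 0) = 6.4, max(-6.8, 0) = 0, max(-16.4, 0) = 0
Node u (S = 44): V_u = 1/1.06·[0.8667·6.4000 + 0.1333·0.0000] = 5.2327
Node d (S = 32): V_d = 1/1.06·[0.8667·0.0000 + 0.1333·0.0000] = 0.0000
Node 0 (S = 40): V_0 = 1/1.06·[0.8667·5.2327 + 0.1333·0.0000] = 4.2783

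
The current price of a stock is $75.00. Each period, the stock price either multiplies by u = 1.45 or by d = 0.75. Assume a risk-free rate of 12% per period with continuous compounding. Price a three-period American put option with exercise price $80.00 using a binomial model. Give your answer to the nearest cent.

Risk-neutral probability p = (e^0.12 − 0.75)/(1.45 − 0.75) = 0.3775/0.7000 = 0.5393
Terminal stock prices: S_uuu = 228.6, S_uud = 118.3, S_udd = 61.17, S_ddd = 31.64
Terminal payoffs (K − S): max(-148.6, 0) = 0, max(-38.27, 0) = 0, max(18.83, 0) = 18.83, max(48.36, 0) = 48.36
Node uu (S = 157.7): continuation = e^(−0.12)·[0.5393·0.0000 + 0.4607·0.0000] = 0.0000; exercise value = 0.0000 ≤ continuation, so V_uu = 0.0000
Node ud (S = 81.56): continuation = e^(−0.12)·[0.5393·0.0000 + 0.4607·18.8281] = 7.6936; exercise value = 0.0000 ≤ continuation, so V_ud = 7.6936
Node dd (S = 42.19): continuation = e^(−0.12)·[0.5393·18.8281 + 0.4607·48.3594] = 28.7661; exercise value = 37.8125 > continuation, so V_dd = 37.8125 (exercise)
Node u (S = 108.8): continuation = e^(−0.12)·[0.5393·0.0000 + 0.4607·7.6936] = 3.1438; exercise value = 0.0000 ≤ continuation, so V_u = 3.1438
Node d (S = 56.25): continuation = e^(−0.12)·[0.5393·7.6936 + 0.4607·37.8125] = 19.1308; exercise value = 23.7500 > continuation, so V_d = 23.7500 (exercise)
Node 0 (S = 75): continuation = e^(−0.12)·[0.5393·3.1438 + 0.4607·23.7500] = 11.2084; exercise value = 5.0000 ≤ continuation, so V_0 = 11.2084

$11.21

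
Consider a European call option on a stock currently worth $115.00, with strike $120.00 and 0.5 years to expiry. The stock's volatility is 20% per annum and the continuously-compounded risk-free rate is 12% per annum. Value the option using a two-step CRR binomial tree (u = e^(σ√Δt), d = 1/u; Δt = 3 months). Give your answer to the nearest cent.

$7.58

CRR parameters: u = e^(σ√Δt) = e^(0.2·√0.25) = 1.1052, d = 1/u = 0.9048
Per-period rate: rΔt = 0.12·0.25 = 0.03, so R = e^0.03 = 1.0305
Risk-neutral probability p = (e^0.03 − 0.9048)/(1.1052 − 0.9048) = 0.1256/0.2003 = 0.6270
Terminal stock prices: S_uu = 140.5, S_ud = 115, S_dd = 94.15
Terminal payoffs (S − K): max(20.46, 0) = 20.46, max(-5, 0) = 0, max(-25.85, 0) = 0
Node u (S = 127.1): V_u = e^(−0.03)·[0.6270·20.4613 + 0.3730·0.0000] = 12.4509
Node d (S = 104.1): V_d = e^(−0.03)·[0.6270·0.0000 + 0.3730·0.0000] = 0.0000
Node 0 (S = 115): V_0 = e^(−0.03)·[0.6270·12.4509 + 0.3730·0.0000] = 7.5765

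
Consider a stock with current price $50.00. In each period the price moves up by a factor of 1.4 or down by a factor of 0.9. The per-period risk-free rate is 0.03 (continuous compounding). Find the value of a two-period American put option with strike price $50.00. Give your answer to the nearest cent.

Risk-neutral probability p = (e^0.03 − 0.9)/(1.4 − 0.9) = 0.1305/0.5000 = 0.2609
Terminal stock prices: S_uu = 98, S_ud = 63, S_dd = 40.5
Terminal payoffs (K − S): max(-48, 0) = 0, max(-13, 0) = 0, max(9.5, 0) = 9.5
Node u (S = 70): continuation = e^(−0.03)·[0.2609·0.0000 + 0.7391·0.0000] = 0.0000; exercise value = 0.0000 ≤ continuation, so V_u = 0.0000
Node d (S = 45): continuation = e^(−0.03)·[0.2609·0.0000 + 0.7391·9.5000] = 6.8139; exercise value = 5.0000 ≤ continuation, so V_d = 6.8139
Node 0 (S = 50): continuation = e^(−0.03)·[0.2609·0.0000 + 0.7391·6.8139] = 4.8872; exercise value = 0.0000 ≤ continuation, so V_0 = 4.8872

$4.89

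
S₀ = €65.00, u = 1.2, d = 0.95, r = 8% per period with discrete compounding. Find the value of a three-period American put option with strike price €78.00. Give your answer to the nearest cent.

Risk-neutral probability p = (1 + 0.08 − 0.95)/(1.2 − 0.95) = 0.1300/0.2500 = 0.5200
Terminal stock prices: S_uuu = 112.3, S_uud = 88.92, S_udd = 70.39, S_ddd = 55.73
Terminal payoffs (K − S): max(-34.32, 0) = 0, max(-10.92, 0) = 0, max(7.605, 0) = 7.605, max(22.27, 0) = 22.27
Node uu (S = 93.6): continuation = 1/1.08·[0.5200·0.0000 + 0.4800·0.0000] = 0.0000; exercise value = 0.0000 ≤ continuation, so V_uu = 0.0000
Node ud (S = 74.1): continuation = 1/1.08·[0.5200·0.0000 + 0.4800·7.6050] = 3.3800; exercise value = 3.9000 > continuation, so V_ud = 3.9000 (exercise)
Node dd (S = 58.66): continuation = 1/1.08·[0.5200·7.6050 + 0.4800·22.2706] = 13.5597; exercise value = 19.3375 > continuation, so V_dd = 19.3375 (exercise)
Node u (S = 78): continuation = 1/1.08·[0.5200·0.0000 + 0.4800·3.9000] = 1.7333; exercise value = 0.0000 ≤ continuation, so V_u = 1.7333
Node d (S = 61.75): continuation = 1/1.08·[0.5200·3.9000 + 0.4800·19.3375] = 10.4722; exercise value = 16.2500 > continuation, so V_d = 16.2500 (exercise)
Node 0 (S = 65): continuation = 1/1.08·[0.5200·1.7333 + 0.4800·16.2500] = 8.0568; exercise value = 13.0000 > continuation, so V_0 = 13.0000 (exercise)

€13.00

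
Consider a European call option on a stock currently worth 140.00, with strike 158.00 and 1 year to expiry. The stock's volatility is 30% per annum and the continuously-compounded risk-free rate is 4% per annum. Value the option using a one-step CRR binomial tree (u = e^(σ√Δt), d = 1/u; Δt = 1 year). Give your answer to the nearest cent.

14.66

CRR parameters: u = e^(σ√Δt) = e^(0.3·√1) = 1.3499, d = 1/u = 0.7408
Per-period rate: rΔt = 0.04·1 = 0.04, so R = e^0.04 = 1.0408
Risk-neutral probability p = (e^0.04 − 0.7408)/(1.3499 − 0.7408) = 0.3000/0.6090 = 0.4926
Terminal stock prices: S_u = 189, S_d = 103.7
Terminal payoffs (S − K): max(30.98, 0) = 30.98, max(-54.29, 0) = 0
Node 0 (S = 140): V_0 = e^(−0.04)·[0.4926·30.9802 + 0.5074·0.0000] = 14.6615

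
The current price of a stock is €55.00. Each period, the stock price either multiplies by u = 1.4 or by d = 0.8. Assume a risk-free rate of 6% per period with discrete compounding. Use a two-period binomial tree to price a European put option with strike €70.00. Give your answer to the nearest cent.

Risk-neutral probability p = (1 + 0.06 − 0.8)/(1.4 − 0.8) = 0.2600/0.6000 = 0.4333
Terminal stock prices: S_uu = 107.8, S_ud = 61.6, S_dd = 35.2
Terminal payoffs (K − S): max(-37.8, 0) = 0, max(8.4, 0) = 8.4, max(34.8, 0) = 34.8
Node u (S = 77): V_u = 1/1.06·[0.4333·0.0000 + 0.5667·8.4000] = 4.4906
Node d (S = 44): V_d = 1/1.06·[0.4333·8.4000 + 0.5667·34.8000] = 22.0377
Node 0 (S = 55): V_0 = 1/1.06·[0.4333·4.4906 + 0.5667·22.0377] = 13.6169

€13.62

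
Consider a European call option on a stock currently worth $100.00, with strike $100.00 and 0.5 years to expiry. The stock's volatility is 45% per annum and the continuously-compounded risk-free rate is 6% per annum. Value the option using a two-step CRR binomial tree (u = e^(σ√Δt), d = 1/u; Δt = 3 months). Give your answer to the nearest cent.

$12.56

CRR parameters: u = e^(σ√Δt) = e^(0.45·√0.25) = 1.2523, d = 1/u = 0.7985
Per-period rate: rΔt = 0.06·0.25 = 0.015, so R = e^0.015 = 1.0151
Risk-neutral probability p = (e^0.015 − 0.7985)/(1.2523 − 0.7985) = 0.2166/0.4538 = 0.4773
Terminal stock prices: S_uu = 156.8, S_ud = 100, S_dd = 63.76
Terminal payoffs (S − K): max(56.83, 0) = 56.83, max(0, 0) = 0, max(-36.24, 0) = 0
Node u (S = 125.2): V_u = e^(−0.015)·[0.4773·56.8312 + 0.5227·0.0000] = 26.7211
Node d (S = 79.85): V_d = e^(−0.015)·[0.4773·0.0000 + 0.5227·0.0000] = 0.0000
Node 0 (S = 100): V_0 = e^(−0.015)·[0.4773·26.7211 + 0.5227·0.0000] = 12.5638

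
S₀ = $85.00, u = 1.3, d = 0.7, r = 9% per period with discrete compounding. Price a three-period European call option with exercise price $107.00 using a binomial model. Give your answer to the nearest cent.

$16.91

Risk-neutral probability p = (1 + 0.09 − 0.7)/(1.3 − 0.7) = 0.3900/0.6000 = 0.6500
Terminal stock prices: S_uuu = 186.7, S_uud = 100.6, S_udd = 54.14, S_ddd = 29.15
Terminal payoffs (S − K): max(79.75, 0) = 79.75, max(-6.445, 0) = 0, max(-52.86, 0) = 0, max(-77.84, 0) = 0
Node uu (S = 143.7): V_uu = 1/1.09·[0.6500·79.7450 + 0.3500·0.0000] = 47.5544
Node ud (S = 77.35): V_ud = 1/1.09·[0.6500·0.0000 + 0.3500·0.0000] = 0.0000
Node dd (S = 41.65): V_dd = 1/1.09·[0.6500·0.0000 + 0.3500·0.0000] = 0.0000
Node u (S = 110.5): V_u = 1/1.09·[0.6500·47.5544 + 0.3500·0.0000] = 28.3581
Node d (S = 59.5): V_d = 1/1.09·[0.6500·0.0000 + 0.3500·0.0000] = 0.0000
Node 0 (S = 85): V_0 = 1/1.09·[0.6500·28.3581 + 0.3500·0.0000] = 16.9108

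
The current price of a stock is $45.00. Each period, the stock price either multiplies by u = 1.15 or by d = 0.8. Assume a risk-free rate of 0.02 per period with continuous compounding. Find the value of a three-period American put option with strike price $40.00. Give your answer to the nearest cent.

$2.60

Risk-neutral probability p = (e^0.02 − 0.8)/(1.15 − 0.8) = 0.2202/0.3500 = 0.6291
Terminal stock prices: S_uuu = 68.44, S_uud = 47.61, S_udd = 33.12, S_ddd = 23.04
Terminal payoffs (K − S): max(-28.44, 0) = 0, max(-7.61, 0) = 0, max(6.88, 0) = 6.88, max(16.96, 0) = 16.96
Node uu (S = 59.51): continuation = e^(−0.02)·[0.6291·0.0000 + 0.3709·0.0000] = 0.0000; exercise value = 0.0000 ≤ continuation, so V_uu = 0.0000
Node ud (S = 41.4): continuation = e^(−0.02)·[0.6291·0.0000 + 0.3709·6.8800] = 2.5009; exercise value = 0.0000 ≤ continuation, so V_ud = 2.5009
Node dd (S = 28.8): continuation = e^(−0.02)·[0.6291·6.8800 + 0.3709·16.9600] = 10.4079; exercise value = 11.2000 > continuation, so V_dd = 11.2000 (exercise)
Node u (S = 51.75): continuation = e^(−0.02)·[0.6291·0.0000 + 0.3709·2.5009] = 0.9091; exercise value = 0.0000 ≤ continuation, so V_u = 0.9091
Node d (S = 36): continuation = e^(−0.02)·[0.6291·2.5009 + 0.3709·11.2000] = 5.6136; exercise value = 4.0000 ≤ continuation, so V_d = 5.6136
Node 0 (S = 45): continuation = e^(−0.02)·[0.6291·0.9091 + 0.3709·5.6136] = 2.6012; exercise value = 0.0000 ≤ continuation, so V_0 = 2.6012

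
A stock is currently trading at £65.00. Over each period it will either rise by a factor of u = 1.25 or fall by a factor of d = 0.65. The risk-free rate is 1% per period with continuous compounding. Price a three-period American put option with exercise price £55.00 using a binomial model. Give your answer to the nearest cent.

Risk-neutral probability p = (e^0.01 − 0.65)/(1.25 − 0.65) = 0.3601/0.6000 = 0.6001
Terminal stock prices: S_uuu = 127, S_uud = 66.02, S_udd = 34.33, S_ddd = 17.85
Terminal payoffs (K − S): max(-71.95, 0) = 0, max(-11.02, 0) = 0, max(20.67, 0) = 20.67, max(37.15, 0) = 37.15
Node uu (S = 101.6): continuation = e^(−0.01)·[0.6001·0.0000 + 0.3999·0.0000] = 0.0000; exercise value = 0.0000 ≤ continuation, so V_uu = 0.0000
Node ud (S = 52.81): continuation = e^(−0.01)·[0.6001·0.0000 + 0.3999·20.6719] = 8.1848; exercise value = 2.1875 ≤ continuation, so V_ud = 8.1848
Node dd (S = 27.46): continuation = e^(−0.01)·[0.6001·20.6719 + 0.3999·37.1494] = 26.9902; exercise value = 27.5375 > continuation, so V_dd = 27.5375 (exercise)
Node u (S = 81.25): continuation = e^(−0.01)·[0.6001·0.0000 + 0.3999·8.1848] = 3.2407; exercise value = 0.0000 ≤ continuation, so V_u = 3.2407
Node d (S = 42.25): continuation = e^(−0.01)·[0.6001·8.1848 + 0.3999·27.5375] = 15.7658; exercise value = 12.7500 ≤ continuation, so V_d = 15.7658
Node 0 (S = 65): continuation = e^(−0.01)·[0.6001·3.2407 + 0.3999·15.7658] = 8.1676; exercise value = 0.0000 ≤ continuation, so V_0 = 8.1676

£8.17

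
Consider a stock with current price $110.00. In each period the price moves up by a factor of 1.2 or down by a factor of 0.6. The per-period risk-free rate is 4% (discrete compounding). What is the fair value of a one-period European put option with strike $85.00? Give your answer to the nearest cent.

Risk-neutral probability p = (1 + 0.04 − 0.6)/(1.2 − 0.6) = 0.4400/0.6000 = 0.7333
Terminal stock prices: S_u = 132, S_d = 66
Terminal payoffs (K − S): max(-47, 0) = 0, max(19, 0) = 19
Node 0 (S = 110): V_0 = 1/1.04·[0.7333·0.0000 + 0.2667·19.0000] = 4.8718

$4.87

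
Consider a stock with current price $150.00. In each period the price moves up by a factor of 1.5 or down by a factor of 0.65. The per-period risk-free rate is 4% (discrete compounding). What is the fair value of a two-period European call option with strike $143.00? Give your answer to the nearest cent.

Risk-neutral probability p = (1 + 0.04 − 0.65)/(1.5 − 0.65) = 0.3900/0.8500 = 0.4588
Terminal stock prices: S_uu = 337.5, S_ud = 146.2, S_dd = 63.38
Terminal payoffs (S − K): max(194.5, 0) = 194.5, max(3.25, 0) = 3.25, max(-79.62, 0) = 0
Node u (S = 225): V_u = 1/1.04·[0.4588·194.5000 + 0.5412·3.2500] = 87.5000
Node d (S = 97.5): V_d = 1/1.04·[0.4588·3.2500 + 0.5412·0.0000] = 1.4338
Node 0 (S = 150): V_0 = 1/1.04·[0.4588·87.5000 + 0.5412·1.4338] = 39.3490

$39.35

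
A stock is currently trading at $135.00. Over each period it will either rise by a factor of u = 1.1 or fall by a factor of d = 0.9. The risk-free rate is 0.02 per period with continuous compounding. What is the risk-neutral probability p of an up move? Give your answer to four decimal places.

p = 0.6010

Risk-neutral probability p = (e^0.02 − 0.9)/(1.1 − 0.9) = 0.1202/0.2000 = 0.6010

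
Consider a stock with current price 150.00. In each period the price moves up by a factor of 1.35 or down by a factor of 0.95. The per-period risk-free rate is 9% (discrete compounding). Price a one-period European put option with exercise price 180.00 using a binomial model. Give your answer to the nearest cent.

22.36

Risk-neutral probability p = (1 + 0.09 − 0.95)/(1.35 − 0.95) = 0.1400/0.4000 = 0.3500
Terminal stock prices: S_u = 202.5, S_d = 142.5
Terminal payoffs (K − S): max(-22.5, 0) = 0, max(37.5, 0) = 37.5
Node 0 (S = 150): V_0 = 1/1.09·[0.3500·0.0000 + 0.6500·37.5000] = 22.3624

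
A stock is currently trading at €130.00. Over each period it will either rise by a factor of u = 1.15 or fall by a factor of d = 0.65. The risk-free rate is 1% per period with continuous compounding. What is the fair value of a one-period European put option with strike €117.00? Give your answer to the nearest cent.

Risk-neutral probability p = (e^0.01 − 0.65)/(1.15 − 0.65) = 0.3601/0.5000 = 0.7201
Terminal stock prices: S_u = 149.5, S_d = 84.5
Terminal payoffs (K − S): max(-32.5, 0) = 0, max(32.5, 0) = 32.5
Node 0 (S = 130): V_0 = e^(−0.01)·[0.7201·0.0000 + 0.2799·32.5000] = 9.0062

€9.01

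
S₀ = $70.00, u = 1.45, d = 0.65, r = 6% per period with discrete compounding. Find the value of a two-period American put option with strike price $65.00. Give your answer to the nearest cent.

Risk-neutral probability p = (1 + 0.06 − 0.65)/(1.45 − 0.65) = 0.4100/0.8000 = 0.5125
Terminal stock prices: S_uu = 147.2, S_ud = 65.98, S_dd = 29.58
Terminal payoffs (K − S): max(-82.18, 0) = 0, max(-0.975, 0) = 0, max(35.42, 0) = 35.42
Node u (S = 101.5): continuation = 1/1.06·[0.5125·0.0000 + 0.4875·0.0000] = 0.0000; exercise value = 0.0000 ≤ continuation, so V_u = 0.0000
Node d (S = 45.5): continuation = 1/1.06·[0.5125·0.0000 + 0.4875·35.4250] = 16.2922; exercise value = 19.5000 > continuation, so V_d = 19.5000 (exercise)
Node 0 (S = 70): continuation = 1/1.06·[0.5125·0.0000 + 0.4875·19.5000] = 8.9682; exercise value = 0.0000 ≤ continuation, so V_0 = 8.9682

$8.97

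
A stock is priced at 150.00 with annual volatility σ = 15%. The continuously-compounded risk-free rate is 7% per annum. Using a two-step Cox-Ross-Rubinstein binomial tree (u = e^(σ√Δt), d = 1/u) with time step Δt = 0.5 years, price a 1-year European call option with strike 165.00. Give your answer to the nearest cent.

CRR parameters: u = e^(σ√Δt) = e^(0.15·√0.5) = 1.1119, d = 1/u = 0.8994
Per-period rate: rΔt = 0.07·0.5 = 0.035, so R = e^0.035 = 1.0356
Risk-neutral probability p = (e^0.035 − 0.8994)/(1.1119 − 0.8994) = 0.1363/0.2125 = 0.6411
Terminal stock prices: S_uu = 185.4, S_ud = 150, S_dd = 121.3
Terminal payoffs (S − K): max(20.45, 0) = 20.45, max(-15, 0) = 0, max(-43.67, 0) = 0
Node u (S = 166.8): V_u = e^(−0.035)·[0.6411·20.4467 + 0.3589·0.0000] = 12.6576
Node d (S = 134.9): V_d = e^(−0.035)·[0.6411·0.0000 + 0.3589·0.0000] = 0.0000
Node 0 (S = 150): V_0 = e^(−0.035)·[0.6411·12.6576 + 0.3589·0.0000] = 7.8358

7.84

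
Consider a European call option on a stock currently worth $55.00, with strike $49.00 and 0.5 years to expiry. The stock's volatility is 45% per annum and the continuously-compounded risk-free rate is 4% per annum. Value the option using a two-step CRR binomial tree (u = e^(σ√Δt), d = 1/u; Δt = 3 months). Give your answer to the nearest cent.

CRR parameters: u = e^(σ√Δt) = e^(0.45·√0.25) = 1.2523, d = 1/u = 0.7985
Per-period rate: rΔt = 0.04·0.25 = 0.01, so R = e^0.01 = 1.0101
Risk-neutral probability p = (e^0.01 − 0.7985)/(1.2523 − 0.7985) = 0.2115/0.4538 = 0.4661
Terminal stock prices: S_uu = 86.26, S_ud = 55, S_dd = 35.07
Terminal payoffs (S − K): max(37.26, 0) = 37.26, max(6, 0) = 6, max(-13.93, 0) = 0
Node u (S = 68.88): V_u = e^(−0.01)·[0.4661·37.2572 + 0.5339·6.0000] = 20.3653
Node d (S = 43.92): V_d = e^(−0.01)·[0.4661·6.0000 + 0.5339·0.0000] = 2.7690
Node 0 (S = 55): V_0 = e^(−0.01)·[0.4661·20.3653 + 0.5339·2.7690] = 10.8620

$10.86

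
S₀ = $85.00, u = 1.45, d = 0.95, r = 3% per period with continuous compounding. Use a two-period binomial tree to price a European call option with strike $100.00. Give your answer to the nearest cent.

$6.26

Risk-neutral probability p = (e^0.03 − 0.95)/(1.45 − 0.95) = 0.0805/0.5000 = 0.1609
Terminal stock prices: S_uu = 178.7, S_ud = 117.1, S_dd = 76.71
Terminal payoffs (S − K): max(78.71, 0) = 78.71, max(17.09, 0) = 17.09, max(-23.29, 0) = 0
Node u (S = 123.2): V_u = e^(−0.03)·[0.1609·78.7125 + 0.8391·17.0875] = 26.2054
Node d (S = 80.75): V_d = e^(−0.03)·[0.1609·17.0875 + 0.8391·0.0000] = 2.6683
Node 0 (S = 85): V_0 = e^(−0.03)·[0.1609·26.2054 + 0.8391·2.6683] = 6.2648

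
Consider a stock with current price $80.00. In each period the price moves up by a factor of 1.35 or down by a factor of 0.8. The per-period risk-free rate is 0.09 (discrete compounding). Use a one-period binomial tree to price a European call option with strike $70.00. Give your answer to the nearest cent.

$18.38

Risk-neutral probability p = (1 + 0.09 − 0.8)/(1.35 − 0.8) = 0.2900/0.5500 = 0.5273
Terminal stock prices: S_u = 108, S_d = 64
Terminal payoffs (S − K): max(38, 0) = 38, max(-6, 0) = 0
Node 0 (S = 80): V_0 = 1/1.09·[0.5273·38.0000 + 0.4727·0.0000] = 18.3820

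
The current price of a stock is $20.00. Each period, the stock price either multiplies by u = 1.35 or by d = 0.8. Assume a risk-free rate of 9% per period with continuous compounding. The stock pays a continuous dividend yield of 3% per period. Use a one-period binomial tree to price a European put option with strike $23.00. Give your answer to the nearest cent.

$3.35

Per-period risk-free factor R = e^0.09 = 1.0942; dividend-adjusted growth = e^(0.09−0.03) = 1.0618.
Risk-neutral probability p = (1.0618 − 0.8)/(1.35 − 0.8) = 0.2618/0.5500 = 0.4761
Terminal stock prices: S_u = 27, S_d = 16
Terminal payoffs (K − S): max(-4, 0) = 0, max(7, 0) = 7
Node 0 (S = 20): V_0 = e^(−0.09)·[0.4761·0.0000 + 0.5239·7.0000] = 3.3519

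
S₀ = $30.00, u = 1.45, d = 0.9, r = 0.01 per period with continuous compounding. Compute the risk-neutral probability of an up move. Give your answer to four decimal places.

p = 0.2001

Risk-neutral probability p = (e^0.01 − 0.9)/(1.45 − 0.9) = 0.1101/0.5500 = 0.2001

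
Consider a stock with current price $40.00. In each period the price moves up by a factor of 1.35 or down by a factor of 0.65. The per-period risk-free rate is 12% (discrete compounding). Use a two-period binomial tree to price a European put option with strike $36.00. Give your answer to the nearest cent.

Risk-neutral probability p = (1 + 0.12 − 0.65)/(1.35 − 0.65) = 0.4700/0.7000 = 0.6714
Terminal stock prices: S_uu = 72.9, S_ud = 35.1, S_dd = 16.9
Terminal payoffs (K − S): max(-36.9, 0) = 0, max(0.9, 0) = 0.9, max(19.1, 0) = 19.1
Node u (S = 54): V_u = 1/1.12·[0.6714·0.0000 + 0.3286·0.9000] = 0.2640
Node d (S = 26): V_d = 1/1.12·[0.6714·0.9000 + 0.3286·19.1000] = 6.1429
Node 0 (S = 40): V_0 = 1/1.12·[0.6714·0.2640 + 0.3286·6.1429] = 1.9604

$1.96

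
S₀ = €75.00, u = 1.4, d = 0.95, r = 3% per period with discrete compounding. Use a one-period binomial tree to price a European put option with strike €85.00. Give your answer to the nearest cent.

Risk-neutral probability p = (1 + 0.03 − 0.95)/(1.4 − 0.95) = 0.0800/0.4500 = 0.1778
Terminal stock prices: S_u = 105, S_d = 71.25
Terminal payoffs (K − S): max(-20, 0) = 0, max(13.75, 0) = 13.75
Node 0 (S = 75): V_0 = 1/1.03·[0.1778·0.0000 + 0.8222·13.7500] = 10.9763

€10.98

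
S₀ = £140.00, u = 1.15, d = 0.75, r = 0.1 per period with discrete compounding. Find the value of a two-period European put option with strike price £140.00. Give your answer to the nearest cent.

Risk-neutral probability p = (1 + 0.1 − 0.75)/(1.15 − 0.75) = 0.3500/0.4000 = 0.8750
Terminal stock prices: S_uu = 185.1, S_ud = 120.8, S_dd = 78.75
Terminal payoffs (K − S): max(-45.15, 0) = 0, max(19.25, 0) = 19.25, max(61.25, 0) = 61.25
Node u (S = 161): V_u = 1/1.1·[0.8750·0.0000 + 0.1250·19.2500] = 2.1875
Node d (S = 105): V_d = 1/1.1·[0.8750·19.2500 + 0.1250·61.2500] = 22.2727
Node 0 (S = 140): V_0 = 1/1.1·[0.8750·2.1875 + 0.1250·22.2727] = 4.2710

£4.27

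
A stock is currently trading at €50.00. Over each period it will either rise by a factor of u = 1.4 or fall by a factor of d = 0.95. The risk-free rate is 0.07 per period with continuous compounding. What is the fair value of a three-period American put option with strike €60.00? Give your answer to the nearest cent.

Risk-neutral probability p = (e^0.07 − 0.95)/(1.4 − 0.95) = 0.1225/0.4500 = 0.2722
Terminal stock prices: S_uuu = 137.2, S_uud = 93.1, S_udd = 63.17, S_ddd = 42.87
Terminal payoffs (K − S): max(-77.2, 0) = 0, max(-33.1, 0) = 0, max(-3.175, 0) = 0, max(17.13, 0) = 17.13
Node uu (S = 98): continuation = e^(−0.07)·[0.2722·0.0000 + 0.7278·0.0000] = 0.0000; exercise value = 0.0000 ≤ continuation, so V_uu = 0.0000
Node ud (S = 66.5): continuation = e^(−0.07)·[0.2722·0.0000 + 0.7278·0.0000] = 0.0000; exercise value = 0.0000 ≤ continuation, so V_ud = 0.0000
Node dd (S = 45.12): continuation = e^(−0.07)·[0.2722·0.0000 + 0.7278·17.1313] = 11.6246; exercise value = 14.8750 > continuation, so V_dd = 14.8750 (exercise)
Node u (S = 70): continuation = e^(−0.07)·[0.2722·0.0000 + 0.7278·0.0000] = 0.0000; exercise value = 0.0000 ≤ continuation, so V_u = 0.0000
Node d (S = 47.5): continuation = e^(−0.07)·[0.2722·0.0000 + 0.7278·14.8750] = 10.0936; exercise value = 12.5000 > continuation, so V_d = 12.5000 (exercise)
Node 0 (S = 50): continuation = e^(−0.07)·[0.2722·0.0000 + 0.7278·12.5000] = 8.4820; exercise value = 10.0000 > continuation, so V_0 = 10.0000 (exercise)

€10.00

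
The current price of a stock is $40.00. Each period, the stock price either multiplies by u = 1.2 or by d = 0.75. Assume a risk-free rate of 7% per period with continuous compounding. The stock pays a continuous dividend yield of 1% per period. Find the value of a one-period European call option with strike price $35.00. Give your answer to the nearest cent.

Per-period risk-free factor R = e^0.07 = 1.0725; dividend-adjusted growth = e^(0.07−0.01) = 1.0618.
Risk-neutral probability p = (1.0618 − 0.75)/(1.2 − 0.75) = 0.3118/0.4500 = 0.6930
Terminal stock prices: S_u = 48, S_d = 30
Terminal payoffs (S − K): max(13, 0) = 13, max(-5, 0) = 0
Node 0 (S = 40): V_0 = e^(−0.07)·[0.6930·13.0000 + 0.3070·0.0000] = 8.3996

$8.40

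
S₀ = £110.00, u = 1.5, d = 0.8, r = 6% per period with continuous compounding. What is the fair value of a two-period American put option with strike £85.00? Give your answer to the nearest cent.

Risk-neutral probability p = (e^0.06 − 0.8)/(1.5 − 0.8) = 0.2618/0.7000 = 0.3741
Terminal stock prices: S_uu = 247.5, S_ud = 132, S_dd = 70.4
Terminal payoffs (K − S): max(-162.5, 0) = 0, max(-47, 0) = 0, max(14.6, 0) = 14.6
Node u (S = 165): continuation = e^(−0.06)·[0.3741·0.0000 + 0.6259·0.0000] = 0.0000; exercise value = 0.0000 ≤ continuation, so V_u = 0.0000
Node d (S = 88): continuation = e^(−0.06)·[0.3741·0.0000 + 0.6259·14.6000] = 8.6066; exercise value = 0.0000 ≤ continuation, so V_d = 8.6066
Node 0 (S = 110): continuation = e^(−0.06)·[0.3741·0.0000 + 0.6259·8.6066] = 5.0736; exercise value = 0.0000 ≤ continuation, so V_0 = 5.0736

£5.07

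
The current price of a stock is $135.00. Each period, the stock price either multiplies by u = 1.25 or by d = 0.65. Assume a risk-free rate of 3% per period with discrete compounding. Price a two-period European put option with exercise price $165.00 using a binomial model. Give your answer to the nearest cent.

Risk-neutral probability p = (1 + 0.03 − 0.65)/(1.25 − 0.65) = 0.3800/0.6000 = 0.6333
Terminal stock prices: S_uu = 210.9, S_ud = 109.7, S_dd = 57.04
Terminal payoffs (K − S): max(-45.94, 0) = 0, max(55.31, 0) = 55.31, max(108, 0) = 108
Node u (S = 168.8): V_u = 1/1.03·[0.6333·0.0000 + 0.3667·55.3125] = 19.6905
Node d (S = 87.75): V_d = 1/1.03·[0.6333·55.3125 + 0.3667·107.9625] = 72.4442
Node 0 (S = 135): V_0 = 1/1.03·[0.6333·19.6905 + 0.3667·72.4442] = 37.8966

$37.90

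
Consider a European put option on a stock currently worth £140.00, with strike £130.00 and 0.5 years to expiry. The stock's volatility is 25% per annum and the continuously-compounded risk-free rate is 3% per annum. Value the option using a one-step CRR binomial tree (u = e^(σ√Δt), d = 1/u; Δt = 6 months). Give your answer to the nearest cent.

£6.27

CRR parameters: u = e^(σ√Δt) = e^(0.25·√0.5) = 1.1934, d = 1/u = 0.8380
Per-period rate: rΔt = 0.03·0.5 = 0.015, so R = e^0.015 = 1.0151
Risk-neutral probability p = (e^0.015 − 0.8380)/(1.1934 − 0.8380) = 0.1771/0.3554 = 0.4984
Terminal stock prices: S_u = 167.1, S_d = 117.3
Terminal payoffs (K − S): max(-37.07, 0) = 0, max(12.68, 0) = 12.68
Node 0 (S = 140): V_0 = e^(−0.015)·[0.4984·0.0000 + 0.5016·12.6846] = 6.2673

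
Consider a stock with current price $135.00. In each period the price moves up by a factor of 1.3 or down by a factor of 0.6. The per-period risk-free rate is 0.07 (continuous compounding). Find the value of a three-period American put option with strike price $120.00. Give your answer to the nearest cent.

$15.10

Risk-neutral probability p = (e^0.07 − 0.6)/(1.3 − 0.6) = 0.4725/0.7000 = 0.6750
Terminal stock prices: S_uuu = 296.6, S_uud = 136.9, S_udd = 63.18, S_ddd = 29.16
Terminal payoffs (K − S): max(-176.6, 0) = 0, max(-16.89, 0) = 0, max(56.82, 0) = 56.82, max(90.84, 0) = 90.84
Node uu (S = 228.2): continuation = e^(−0.07)·[0.6750·0.0000 + 0.3250·0.0000] = 0.0000; exercise value = 0.0000 ≤ continuation, so V_uu = 0.0000
Node ud (S = 105.3): continuation = e^(−0.07)·[0.6750·0.0000 + 0.3250·56.8200] = 17.2174; exercise value = 14.7000 ≤ continuation, so V_ud = 17.2174
Node dd (S = 48.6): continuation = e^(−0.07)·[0.6750·56.8200 + 0.3250·90.8400] = 63.2873; exercise value = 71.4000 > continuation, so V_dd = 71.4000 (exercise)
Node u (S = 175.5): continuation = e^(−0.07)·[0.6750·0.0000 + 0.3250·17.2174] = 5.2172; exercise value = 0.0000 ≤ continuation, so V_u = 5.2172
Node d (S = 81): continuation = e^(−0.07)·[0.6750·17.2174 + 0.3250·71.4000] = 32.4717; exercise value = 39.0000 > continuation, so V_d = 39.0000 (exercise)
Node 0 (S = 135): continuation = e^(−0.07)·[0.6750·5.2172 + 0.3250·39.0000] = 15.1012; exercise value = 0.0000 ≤ continuation, so V_0 = 15.1012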